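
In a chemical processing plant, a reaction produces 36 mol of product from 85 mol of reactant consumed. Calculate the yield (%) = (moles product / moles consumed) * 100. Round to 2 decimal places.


Yield = (moles product / moles consumed) * 100%
Yield = (36 / 85) * 100
Yield = 0.4235 * 100
Yield = 42.35%


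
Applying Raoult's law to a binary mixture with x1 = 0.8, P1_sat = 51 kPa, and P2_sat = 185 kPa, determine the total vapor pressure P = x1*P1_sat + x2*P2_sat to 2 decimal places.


P = x1*P1_sat + x2*P2_sat
x2 = 1 - x1 = 1 - 0.8 = 0.2
P = 0.8*51 + 0.2*185
P = 40.8 + 37.0
P = 77.80 kPa


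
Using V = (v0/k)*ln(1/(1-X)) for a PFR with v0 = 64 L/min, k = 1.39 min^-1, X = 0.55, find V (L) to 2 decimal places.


V = (v0/k) * ln(1/(1-X))
V = (64/1.39) * ln(1/(1-0.55))
V = 46.043165 * ln(2.222222)
V = 46.043165 * 0.798508
V = 36.77 L


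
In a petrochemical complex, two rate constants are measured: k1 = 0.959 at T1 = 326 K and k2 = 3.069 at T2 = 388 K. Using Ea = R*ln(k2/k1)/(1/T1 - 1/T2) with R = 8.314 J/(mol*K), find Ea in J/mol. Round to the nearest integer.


Ea = R * ln(k2/k1) / (1/T1 - 1/T2)
ln(k2/k1) = ln(3.069/0.959) = 1.163216
1/T1 - 1/T2 = 1/326 - 1/388 = 0.000490165075
Ea = 8.314 * 1.163216 / 0.000490165075
Ea = 19730 J/mol


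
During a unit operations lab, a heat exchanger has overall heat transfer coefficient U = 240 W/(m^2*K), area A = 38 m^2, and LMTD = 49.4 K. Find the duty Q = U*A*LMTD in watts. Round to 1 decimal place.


Q = U * A * LMTD
Q = 240 * 38 * 49.4
Q = 450528.0 W


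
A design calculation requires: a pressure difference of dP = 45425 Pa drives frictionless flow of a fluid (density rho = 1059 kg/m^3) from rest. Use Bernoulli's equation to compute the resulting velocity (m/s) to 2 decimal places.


v = sqrt(2*dP/rho)
v = sqrt(2*45425/1059)
v = sqrt(85.78848)
v = 9.26 m/s


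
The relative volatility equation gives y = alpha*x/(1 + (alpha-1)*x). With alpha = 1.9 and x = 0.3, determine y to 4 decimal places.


y = alpha*x / (1 + (alpha-1)*x)
y = 1.9*0.3 / (1 + (1.9-1)*0.3)
y = 0.57 / (1 + 0.27)
y = 0.57 / 1.27
y = 0.4488


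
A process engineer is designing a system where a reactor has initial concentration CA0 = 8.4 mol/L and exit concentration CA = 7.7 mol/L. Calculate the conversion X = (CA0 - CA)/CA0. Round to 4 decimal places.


X = (CA0 - CA) / CA0
X = (8.4 - 7.7) / 8.4
X = 0.7 / 8.4
X = 0.0833


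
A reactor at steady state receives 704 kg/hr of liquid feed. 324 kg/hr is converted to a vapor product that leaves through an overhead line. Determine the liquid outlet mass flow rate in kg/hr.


Steady-state mass balance on the main outlet: F_out = F_in - F_removed
F_out = 704 - 324
F_out = 380 kg/hr


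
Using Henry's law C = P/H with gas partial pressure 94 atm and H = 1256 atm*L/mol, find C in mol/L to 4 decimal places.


C = P / H
C = 94 / 1256
C = 0.0748 mol/L


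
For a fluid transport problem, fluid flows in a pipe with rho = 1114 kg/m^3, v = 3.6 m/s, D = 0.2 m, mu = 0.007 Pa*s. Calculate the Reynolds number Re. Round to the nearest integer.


Re = rho * v * D / mu
Re = 1114 * 3.6 * 0.2 / 0.007
Re = 802.08 / 0.007
Re = 114583


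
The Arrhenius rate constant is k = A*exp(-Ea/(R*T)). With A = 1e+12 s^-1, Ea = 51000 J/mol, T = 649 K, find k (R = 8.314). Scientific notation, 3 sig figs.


k = A * exp(-Ea/(R*T))
k = 1e+12 * exp(-51000 / (8.314 * 649))
k = 1e+12 * exp(-9.45182)
k = 7.85e+07


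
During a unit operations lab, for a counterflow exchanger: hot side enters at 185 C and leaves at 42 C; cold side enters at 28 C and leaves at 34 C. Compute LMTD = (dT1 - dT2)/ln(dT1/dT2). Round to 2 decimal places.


dT1 = Th_in - Tc_out = 185 - 34 = 151
dT2 = Th_out - Tc_in = 42 - 28 = 14
LMTD = (dT1 - dT2) / ln(dT1/dT2)
LMTD = (151 - 14) / ln(151/14)
LMTD = 57.61 K


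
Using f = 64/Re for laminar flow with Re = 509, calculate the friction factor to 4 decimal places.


f = 64 / Re
f = 64 / 509
f = 0.1257


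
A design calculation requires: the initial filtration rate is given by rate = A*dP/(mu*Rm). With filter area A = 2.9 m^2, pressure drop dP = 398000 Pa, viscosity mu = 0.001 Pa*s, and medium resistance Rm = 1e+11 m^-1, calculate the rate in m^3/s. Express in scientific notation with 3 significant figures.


rate = A * dP / (mu * Rm)
rate = 2.9 * 398000 / (0.001 * 1e+11)
rate = 1154200.0 / 1.000e+08
rate = 1.15e-02 m^3/s


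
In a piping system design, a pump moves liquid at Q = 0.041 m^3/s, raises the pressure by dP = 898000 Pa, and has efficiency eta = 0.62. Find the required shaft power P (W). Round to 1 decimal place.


P = Q * dP / eta
P = 0.041 * 898000 / 0.62
P = 36818.0 / 0.62
P = 59383.9 W


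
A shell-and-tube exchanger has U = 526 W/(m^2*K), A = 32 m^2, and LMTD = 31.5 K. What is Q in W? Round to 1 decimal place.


Q = U * A * LMTD
Q = 526 * 32 * 31.5
Q = 530208.0 W


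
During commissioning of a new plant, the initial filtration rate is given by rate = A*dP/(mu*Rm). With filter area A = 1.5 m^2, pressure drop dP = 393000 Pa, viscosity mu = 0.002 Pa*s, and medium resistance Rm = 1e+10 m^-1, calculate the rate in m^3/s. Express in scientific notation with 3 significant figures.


rate = A * dP / (mu * Rm)
rate = 1.5 * 393000 / (0.002 * 1e+10)
rate = 589500.0 / 2.000e+07
rate = 2.95e-02 m^3/s


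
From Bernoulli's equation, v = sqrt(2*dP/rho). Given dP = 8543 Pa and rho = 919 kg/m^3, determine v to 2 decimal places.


v = sqrt(2*dP/rho)
v = sqrt(2*8543/919)
v = sqrt(18.591948)
v = 4.31 m/s


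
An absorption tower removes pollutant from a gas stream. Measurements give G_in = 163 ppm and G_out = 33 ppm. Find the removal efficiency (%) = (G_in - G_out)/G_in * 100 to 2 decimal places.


Efficiency = (G_in - G_out) / G_in * 100%
Efficiency = (163 - 33) / 163 * 100
Efficiency = 130 / 163 * 100
Efficiency = 79.75%


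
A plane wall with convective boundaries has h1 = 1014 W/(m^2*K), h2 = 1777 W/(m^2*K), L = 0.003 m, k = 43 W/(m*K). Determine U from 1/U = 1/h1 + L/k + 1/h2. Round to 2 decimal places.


1/U = 1/h1 + L/k + 1/h2
1/U = 1/1014 + 0.003/43 + 1/1777
1/U = 0.0009861933 + 6.97674e-05 + 0.0005627462
1/U = 0.0016187069
U = 617.78 W/(m^2*K)


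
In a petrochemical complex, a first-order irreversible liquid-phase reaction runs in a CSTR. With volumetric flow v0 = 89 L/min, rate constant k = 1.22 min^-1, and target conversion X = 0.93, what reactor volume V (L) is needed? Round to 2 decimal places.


V = v0 * X / (k * (1 - X))
V = 89 * 0.93 / (1.22 * (1 - 0.93))
V = 82.77 / (1.22 * 0.07)
V = 82.77 / 0.0854
V = 969.20 L


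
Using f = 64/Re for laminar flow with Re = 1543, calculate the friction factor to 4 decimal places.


f = 64 / Re
f = 64 / 1543
f = 0.0415


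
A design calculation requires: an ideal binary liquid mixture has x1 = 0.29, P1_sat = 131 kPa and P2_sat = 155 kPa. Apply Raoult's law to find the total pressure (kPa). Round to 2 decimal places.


P = x1*P1_sat + x2*P2_sat
x2 = 1 - x1 = 1 - 0.29 = 0.71
P = 0.29*131 + 0.71*155
P = 37.99 + 110.05
P = 148.04 kPa


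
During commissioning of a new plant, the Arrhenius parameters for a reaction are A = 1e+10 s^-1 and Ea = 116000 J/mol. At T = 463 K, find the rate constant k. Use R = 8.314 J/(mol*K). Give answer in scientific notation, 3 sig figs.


k = A * exp(-Ea/(R*T))
k = 1e+10 * exp(-116000 / (8.314 * 463))
k = 1e+10 * exp(-30.134707)
k = 8.18e-04


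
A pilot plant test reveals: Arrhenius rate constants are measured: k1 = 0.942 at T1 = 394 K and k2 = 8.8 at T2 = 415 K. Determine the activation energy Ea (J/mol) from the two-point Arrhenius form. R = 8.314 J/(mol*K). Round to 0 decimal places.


Ea = R * ln(k2/k1) / (1/T1 - 1/T2)
ln(k2/k1) = ln(8.8/0.942) = 2.2345017
1/T1 - 1/T2 = 1/394 - 1/415 = 0.000128432512
Ea = 8.314 * 2.2345017 / 0.000128432512
Ea = 144649 J/mol


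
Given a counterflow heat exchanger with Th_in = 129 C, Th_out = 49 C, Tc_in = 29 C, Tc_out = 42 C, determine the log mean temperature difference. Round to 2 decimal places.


dT1 = Th_in - Tc_out = 129 - 42 = 87
dT2 = Th_out - Tc_in = 49 - 29 = 20
LMTD = (dT1 - dT2) / ln(dT1/dT2)
LMTD = (87 - 20) / ln(87/20)
LMTD = 45.57 K


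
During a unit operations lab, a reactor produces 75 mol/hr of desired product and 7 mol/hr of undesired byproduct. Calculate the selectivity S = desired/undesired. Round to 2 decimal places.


S = desired product rate / undesired product rate
S = 75 / 7
S = 10.71


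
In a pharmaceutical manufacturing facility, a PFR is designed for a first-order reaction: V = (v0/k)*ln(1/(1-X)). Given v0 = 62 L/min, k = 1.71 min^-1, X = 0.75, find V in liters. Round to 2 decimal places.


V = (v0/k) * ln(1/(1-X))
V = (62/1.71) * ln(1/(1-0.75))
V = 36.25731 * ln(4.0)
V = 36.25731 * 1.386294
V = 50.26 L


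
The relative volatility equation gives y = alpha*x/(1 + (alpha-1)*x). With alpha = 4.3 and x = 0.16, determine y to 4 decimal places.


y = alpha*x / (1 + (alpha-1)*x)
y = 4.3*0.16 / (1 + (4.3-1)*0.16)
y = 0.688 / (1 + 0.528)
y = 0.688 / 1.528
y = 0.4503


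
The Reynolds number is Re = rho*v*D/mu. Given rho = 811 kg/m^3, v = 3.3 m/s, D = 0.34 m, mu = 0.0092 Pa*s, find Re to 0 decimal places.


Re = rho * v * D / mu
Re = 811 * 3.3 * 0.34 / 0.0092
Re = 909.942 / 0.0092
Re = 98907


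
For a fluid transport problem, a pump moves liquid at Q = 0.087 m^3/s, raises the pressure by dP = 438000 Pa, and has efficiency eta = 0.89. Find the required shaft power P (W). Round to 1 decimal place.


P = Q * dP / eta
P = 0.087 * 438000 / 0.89
P = 38106.0 / 0.89
P = 42815.7 W


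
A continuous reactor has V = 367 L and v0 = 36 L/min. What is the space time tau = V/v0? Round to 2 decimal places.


tau = V / v0
tau = 367 / 36
tau = 10.19 min


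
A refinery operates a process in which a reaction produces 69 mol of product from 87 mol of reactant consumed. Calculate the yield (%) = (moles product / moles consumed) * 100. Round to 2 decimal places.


Yield = (moles product / moles consumed) * 100%
Yield = (69 / 87) * 100
Yield = 0.7931 * 100
Yield = 79.31%


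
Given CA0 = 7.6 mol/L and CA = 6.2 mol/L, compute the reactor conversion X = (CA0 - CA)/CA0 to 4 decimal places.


X = (CA0 - CA) / CA0
X = (7.6 - 6.2) / 7.6
X = 1.4 / 7.6
X = 0.1842


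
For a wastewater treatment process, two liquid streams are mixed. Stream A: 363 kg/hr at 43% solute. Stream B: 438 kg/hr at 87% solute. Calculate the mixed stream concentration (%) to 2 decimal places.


Mass balance on solute: F1*x1 + F2*x2 = F3*x3
F3 = F1 + F2 = 363 + 438 = 801 kg/hr
x3 = (F1*x1 + F2*x2)/F3
x3 = (363*0.43 + 438*0.87) / 801
x3 = 67.06%


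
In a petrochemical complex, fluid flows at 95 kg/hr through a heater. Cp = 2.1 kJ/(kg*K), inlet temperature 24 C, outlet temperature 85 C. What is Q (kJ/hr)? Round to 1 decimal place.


Q = m_dot * Cp * (T2 - T1)
Q = 95 * 2.1 * (85 - 24)
Q = 95 * 2.1 * 61
Q = 12169.5 kJ/hr


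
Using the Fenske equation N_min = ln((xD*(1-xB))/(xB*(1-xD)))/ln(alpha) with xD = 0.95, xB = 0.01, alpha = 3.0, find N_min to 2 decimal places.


N_min = ln((xD*(1-xB))/(xB*(1-xD))) / ln(alpha)
Numerator inside ln: 0.9405 / 0.0005 = 1881.0
ln(1881.0) = 7.539559
ln(alpha) = ln(3.0) = 1.098612
N_min = 7.539559 / 1.098612 = 6.86


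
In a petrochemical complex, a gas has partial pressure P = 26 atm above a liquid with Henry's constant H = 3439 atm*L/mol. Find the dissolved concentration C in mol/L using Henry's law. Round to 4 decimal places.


C = P / H
C = 26 / 3439
C = 0.0076 mol/L


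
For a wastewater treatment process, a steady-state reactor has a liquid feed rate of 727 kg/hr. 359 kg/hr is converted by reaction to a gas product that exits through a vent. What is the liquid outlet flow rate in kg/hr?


Steady-state mass balance on the main outlet: F_out = F_in - F_removed
F_out = 727 - 359
F_out = 368 kg/hr


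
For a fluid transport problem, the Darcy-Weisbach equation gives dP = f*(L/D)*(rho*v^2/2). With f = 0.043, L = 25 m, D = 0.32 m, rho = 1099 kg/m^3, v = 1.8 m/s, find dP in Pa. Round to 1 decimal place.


dP = f * (L/D) * (rho*v^2/2)
dP = 0.043 * (25/0.32) * (1099*1.8^2/2)
L/D = 78.125
rho*v^2/2 = 1099*3.24/2 = 1780.38
dP = 0.043 * 78.125 * 1780.38
dP = 5981.0 Pa


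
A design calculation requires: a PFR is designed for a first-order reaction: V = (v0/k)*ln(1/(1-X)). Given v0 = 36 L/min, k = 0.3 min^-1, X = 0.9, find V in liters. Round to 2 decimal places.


V = (v0/k) * ln(1/(1-X))
V = (36/0.3) * ln(1/(1-0.9))
V = 120.0 * ln(10.0)
V = 120.0 * 2.302585
V = 276.31 L


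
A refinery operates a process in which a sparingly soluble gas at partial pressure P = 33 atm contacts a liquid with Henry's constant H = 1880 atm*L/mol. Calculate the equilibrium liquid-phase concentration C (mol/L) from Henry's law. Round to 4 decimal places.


C = P / H
C = 33 / 1880
C = 0.0176 mol/L


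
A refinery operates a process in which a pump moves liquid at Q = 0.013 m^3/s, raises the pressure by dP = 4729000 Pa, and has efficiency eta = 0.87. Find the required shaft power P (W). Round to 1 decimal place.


P = Q * dP / eta
P = 0.013 * 4729000 / 0.87
P = 61477.0 / 0.87
P = 70663.2 W


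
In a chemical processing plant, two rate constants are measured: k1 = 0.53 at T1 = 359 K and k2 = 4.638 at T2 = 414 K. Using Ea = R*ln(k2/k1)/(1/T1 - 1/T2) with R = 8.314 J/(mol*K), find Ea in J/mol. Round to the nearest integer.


Ea = R * ln(k2/k1) / (1/T1 - 1/T2)
ln(k2/k1) = ln(4.638/0.53) = 2.1691615
1/T1 - 1/T2 = 1/359 - 1/414 = 0.000370056383
Ea = 8.314 * 2.1691615 / 0.000370056383
Ea = 48734 J/mol


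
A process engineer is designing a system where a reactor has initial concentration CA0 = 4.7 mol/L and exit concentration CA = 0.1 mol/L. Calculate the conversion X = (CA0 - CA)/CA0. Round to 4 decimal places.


X = (CA0 - CA) / CA0
X = (4.7 - 0.1) / 4.7
X = 4.6 / 4.7
X = 0.9787


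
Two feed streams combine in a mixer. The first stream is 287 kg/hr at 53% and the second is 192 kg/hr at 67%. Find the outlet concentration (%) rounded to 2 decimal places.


Mass balance on solute: F1*x1 + F2*x2 = F3*x3
F3 = F1 + F2 = 287 + 192 = 479 kg/hr
x3 = (F1*x1 + F2*x2)/F3
x3 = (287*0.53 + 192*0.67) / 479
x3 = 58.61%


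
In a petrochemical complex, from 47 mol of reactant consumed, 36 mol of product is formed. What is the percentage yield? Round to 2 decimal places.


Yield = (moles product / moles consumed) * 100%
Yield = (36 / 47) * 100
Yield = 0.766 * 100
Yield = 76.60%


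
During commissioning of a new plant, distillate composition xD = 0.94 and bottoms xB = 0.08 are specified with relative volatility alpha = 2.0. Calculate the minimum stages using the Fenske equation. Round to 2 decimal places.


N_min = ln((xD*(1-xB))/(xB*(1-xD))) / ln(alpha)
Numerator inside ln: 0.8648 / 0.0048 = 180.166667
ln(180.166667) = 5.193882
ln(alpha) = ln(2.0) = 0.693147
N_min = 5.193882 / 0.693147 = 7.49


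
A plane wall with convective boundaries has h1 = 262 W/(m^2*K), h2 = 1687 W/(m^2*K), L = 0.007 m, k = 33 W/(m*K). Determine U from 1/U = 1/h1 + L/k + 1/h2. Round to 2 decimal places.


1/U = 1/h1 + L/k + 1/h2
1/U = 1/262 + 0.007/33 + 1/1687
1/U = 0.0038167939 + 0.0002121212 + 0.0005927682
1/U = 0.0046216833
U = 216.37 W/(m^2*K)


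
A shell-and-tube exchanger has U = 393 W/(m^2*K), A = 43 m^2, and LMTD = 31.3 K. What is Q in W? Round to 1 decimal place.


Q = U * A * LMTD
Q = 393 * 43 * 31.3
Q = 528938.7 W


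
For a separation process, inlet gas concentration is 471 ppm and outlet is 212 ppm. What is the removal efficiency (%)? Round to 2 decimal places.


Efficiency = (G_in - G_out) / G_in * 100%
Efficiency = (471 - 212) / 471 * 100
Efficiency = 259 / 471 * 100
Efficiency = 54.99%


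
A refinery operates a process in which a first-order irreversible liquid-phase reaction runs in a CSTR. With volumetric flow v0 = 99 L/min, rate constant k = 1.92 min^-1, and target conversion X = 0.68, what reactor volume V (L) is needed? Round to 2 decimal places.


V = v0 * X / (k * (1 - X))
V = 99 * 0.68 / (1.92 * (1 - 0.68))
V = 67.32 / (1.92 * 0.32)
V = 67.32 / 0.6144
V = 109.57 L


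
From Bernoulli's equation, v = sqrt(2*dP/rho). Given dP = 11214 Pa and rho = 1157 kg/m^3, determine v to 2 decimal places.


v = sqrt(2*dP/rho)
v = sqrt(2*11214/1157)
v = sqrt(19.384615)
v = 4.40 m/s


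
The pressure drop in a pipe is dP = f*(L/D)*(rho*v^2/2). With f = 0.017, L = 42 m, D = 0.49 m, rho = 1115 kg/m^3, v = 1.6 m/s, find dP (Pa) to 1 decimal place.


dP = f * (L/D) * (rho*v^2/2)
dP = 0.017 * (42/0.49) * (1115*1.6^2/2)
L/D = 85.71428571
rho*v^2/2 = 1115*2.56/2 = 1427.2
dP = 0.017 * 85.71428571 * 1427.2
dP = 2079.6 Pa


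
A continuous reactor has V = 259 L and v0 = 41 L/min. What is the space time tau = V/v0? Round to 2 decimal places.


tau = V / v0
tau = 259 / 41
tau = 6.32 min


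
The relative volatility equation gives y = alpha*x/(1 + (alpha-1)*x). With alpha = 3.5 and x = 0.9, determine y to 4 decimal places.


y = alpha*x / (1 + (alpha-1)*x)
y = 3.5*0.9 / (1 + (3.5-1)*0.9)
y = 3.15 / (1 + 2.25)
y = 3.15 / 3.25
y = 0.9692


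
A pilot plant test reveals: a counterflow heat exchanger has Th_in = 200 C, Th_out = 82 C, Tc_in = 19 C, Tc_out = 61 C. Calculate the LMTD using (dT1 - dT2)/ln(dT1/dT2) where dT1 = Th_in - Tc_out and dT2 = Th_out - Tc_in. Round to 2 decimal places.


dT1 = Th_in - Tc_out = 200 - 61 = 139
dT2 = Th_out - Tc_in = 82 - 19 = 63
LMTD = (dT1 - dT2) / ln(dT1/dT2)
LMTD = (139 - 63) / ln(139/63)
LMTD = 96.04 K


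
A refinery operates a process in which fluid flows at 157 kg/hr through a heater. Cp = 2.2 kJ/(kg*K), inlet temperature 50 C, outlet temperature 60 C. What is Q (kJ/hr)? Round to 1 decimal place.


Q = m_dot * Cp * (T2 - T1)
Q = 157 * 2.2 * (60 - 50)
Q = 157 * 2.2 * 10
Q = 3454.0 kJ/hr


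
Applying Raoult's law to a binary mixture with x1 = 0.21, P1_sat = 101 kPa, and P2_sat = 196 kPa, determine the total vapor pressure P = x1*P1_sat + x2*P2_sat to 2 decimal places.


P = x1*P1_sat + x2*P2_sat
x2 = 1 - x1 = 1 - 0.21 = 0.79
P = 0.21*101 + 0.79*196
P = 21.21 + 154.84
P = 176.05 kPa


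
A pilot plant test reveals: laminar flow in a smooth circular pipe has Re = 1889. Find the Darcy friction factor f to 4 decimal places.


f = 64 / Re
f = 64 / 1889
f = 0.0339


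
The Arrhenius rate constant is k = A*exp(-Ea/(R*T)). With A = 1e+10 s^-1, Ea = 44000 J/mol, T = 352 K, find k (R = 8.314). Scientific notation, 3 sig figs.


k = A * exp(-Ea/(R*T))
k = 1e+10 * exp(-44000 / (8.314 * 352))
k = 1e+10 * exp(-15.034881)
k = 2.95e+03


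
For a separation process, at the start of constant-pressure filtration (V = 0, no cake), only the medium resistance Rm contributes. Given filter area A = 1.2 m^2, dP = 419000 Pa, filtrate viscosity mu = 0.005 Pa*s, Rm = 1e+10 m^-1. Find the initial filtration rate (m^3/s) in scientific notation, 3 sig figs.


rate = A * dP / (mu * Rm)
rate = 1.2 * 419000 / (0.005 * 1e+10)
rate = 502800.0 / 5.000e+07
rate = 1.01e-02 m^3/s


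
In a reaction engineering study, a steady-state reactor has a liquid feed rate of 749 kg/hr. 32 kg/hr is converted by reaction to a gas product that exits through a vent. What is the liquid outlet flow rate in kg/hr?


Steady-state mass balance on the main outlet: F_out = F_in - F_removed
F_out = 749 - 32
F_out = 717 kg/hr


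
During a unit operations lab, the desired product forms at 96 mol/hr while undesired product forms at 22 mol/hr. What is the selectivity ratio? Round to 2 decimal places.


S = desired product rate / undesired product rate
S = 96 / 22
S = 4.36


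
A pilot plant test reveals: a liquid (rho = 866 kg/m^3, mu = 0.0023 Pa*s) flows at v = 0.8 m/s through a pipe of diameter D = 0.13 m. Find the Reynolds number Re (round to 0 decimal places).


Re = rho * v * D / mu
Re = 866 * 0.8 * 0.13 / 0.0023
Re = 90.064 / 0.0023
Re = 39158


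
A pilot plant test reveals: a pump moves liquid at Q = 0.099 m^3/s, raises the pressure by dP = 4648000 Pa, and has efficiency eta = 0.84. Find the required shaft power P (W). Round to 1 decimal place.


P = Q * dP / eta
P = 0.099 * 4648000 / 0.84
P = 460152.0 / 0.84
P = 547800.0 W


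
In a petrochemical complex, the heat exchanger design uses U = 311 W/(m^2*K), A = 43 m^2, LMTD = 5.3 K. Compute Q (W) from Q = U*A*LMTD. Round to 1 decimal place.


Q = U * A * LMTD
Q = 311 * 43 * 5.3
Q = 70876.9 W


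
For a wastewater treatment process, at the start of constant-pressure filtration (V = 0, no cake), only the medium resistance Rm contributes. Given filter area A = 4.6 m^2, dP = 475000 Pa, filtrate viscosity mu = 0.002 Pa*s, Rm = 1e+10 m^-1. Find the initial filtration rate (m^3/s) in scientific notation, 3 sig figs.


rate = A * dP / (mu * Rm)
rate = 4.6 * 475000 / (0.002 * 1e+10)
rate = 2185000.0 / 2.000e+07
rate = 1.09e-01 m^3/s


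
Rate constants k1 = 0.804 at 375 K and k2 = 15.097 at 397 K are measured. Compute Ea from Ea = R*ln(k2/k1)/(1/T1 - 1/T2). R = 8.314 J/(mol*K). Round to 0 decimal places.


Ea = R * ln(k2/k1) / (1/T1 - 1/T2)
ln(k2/k1) = ln(15.097/0.804) = 2.9326521
1/T1 - 1/T2 = 1/375 - 1/397 = 0.000147774979
Ea = 8.314 * 2.9326521 / 0.000147774979
Ea = 164995 J/mol


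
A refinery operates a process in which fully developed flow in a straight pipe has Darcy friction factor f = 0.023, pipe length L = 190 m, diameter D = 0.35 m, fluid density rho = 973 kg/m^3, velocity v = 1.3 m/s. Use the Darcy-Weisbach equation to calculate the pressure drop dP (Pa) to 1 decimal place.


dP = f * (L/D) * (rho*v^2/2)
dP = 0.023 * (190/0.35) * (973*1.3^2/2)
L/D = 542.85714286
rho*v^2/2 = 973*1.69/2 = 822.185
dP = 0.023 * 542.85714286 * 822.185
dP = 10265.6 Pa


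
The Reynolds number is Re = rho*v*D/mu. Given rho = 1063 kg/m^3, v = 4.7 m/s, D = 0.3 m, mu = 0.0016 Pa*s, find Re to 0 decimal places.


Re = rho * v * D / mu
Re = 1063 * 4.7 * 0.3 / 0.0016
Re = 1498.83 / 0.0016
Re = 936769


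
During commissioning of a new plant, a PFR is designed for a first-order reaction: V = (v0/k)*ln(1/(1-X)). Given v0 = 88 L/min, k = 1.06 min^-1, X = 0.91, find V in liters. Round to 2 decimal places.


V = (v0/k) * ln(1/(1-X))
V = (88/1.06) * ln(1/(1-0.91))
V = 83.018868 * ln(11.111111)
V = 83.018868 * 2.407946
V = 199.90 L


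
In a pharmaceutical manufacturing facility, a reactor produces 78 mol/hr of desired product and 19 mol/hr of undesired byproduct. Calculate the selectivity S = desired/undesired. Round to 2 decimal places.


S = desired product rate / undesired product rate
S = 78 / 19
S = 4.11


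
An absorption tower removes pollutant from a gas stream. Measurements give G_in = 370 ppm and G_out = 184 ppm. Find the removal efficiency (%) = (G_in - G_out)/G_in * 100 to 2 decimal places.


Efficiency = (G_in - G_out) / G_in * 100%
Efficiency = (370 - 184) / 370 * 100
Efficiency = 186 / 370 * 100
Efficiency = 50.27%


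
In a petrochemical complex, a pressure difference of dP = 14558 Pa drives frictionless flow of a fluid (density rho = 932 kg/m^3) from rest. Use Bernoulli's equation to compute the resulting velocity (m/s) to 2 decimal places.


v = sqrt(2*dP/rho)
v = sqrt(2*14558/932)
v = sqrt(31.240343)
v = 5.59 m/s


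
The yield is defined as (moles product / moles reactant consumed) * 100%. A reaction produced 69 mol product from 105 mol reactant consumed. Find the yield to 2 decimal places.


Yield = (moles product / moles consumed) * 100%
Yield = (69 / 105) * 100
Yield = 0.6571 * 100
Yield = 65.71%


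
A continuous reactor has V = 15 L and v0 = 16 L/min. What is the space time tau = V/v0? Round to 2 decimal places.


tau = V / v0
tau = 15 / 16
tau = 0.94 min


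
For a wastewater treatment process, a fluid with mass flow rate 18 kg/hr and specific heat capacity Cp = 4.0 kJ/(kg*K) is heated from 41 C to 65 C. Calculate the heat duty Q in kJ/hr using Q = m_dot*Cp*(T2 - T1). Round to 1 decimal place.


Q = m_dot * Cp * (T2 - T1)
Q = 18 * 4.0 * (65 - 41)
Q = 18 * 4.0 * 24
Q = 1728.0 kJ/hr


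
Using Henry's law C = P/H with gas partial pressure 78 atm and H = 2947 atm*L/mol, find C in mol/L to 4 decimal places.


C = P / H
C = 78 / 2947
C = 0.0265 mol/L


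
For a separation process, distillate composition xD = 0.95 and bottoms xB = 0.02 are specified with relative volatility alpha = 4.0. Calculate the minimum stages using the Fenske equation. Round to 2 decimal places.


N_min = ln((xD*(1-xB))/(xB*(1-xD))) / ln(alpha)
Numerator inside ln: 0.931 / 0.001 = 931.0
ln(931.0) = 6.836259
ln(alpha) = ln(4.0) = 1.386294
N_min = 6.836259 / 1.386294 = 4.93


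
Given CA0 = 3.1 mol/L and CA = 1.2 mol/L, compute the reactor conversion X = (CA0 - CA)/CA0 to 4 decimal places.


X = (CA0 - CA) / CA0
X = (3.1 - 1.2) / 3.1
X = 1.9 / 3.1
X = 0.6129


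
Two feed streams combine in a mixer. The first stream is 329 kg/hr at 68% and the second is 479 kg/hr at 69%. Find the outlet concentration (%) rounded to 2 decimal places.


Mass balance on solute: F1*x1 + F2*x2 = F3*x3
F3 = F1 + F2 = 329 + 479 = 808 kg/hr
x3 = (F1*x1 + F2*x2)/F3
x3 = (329*0.68 + 479*0.69) / 808
x3 = 68.59%


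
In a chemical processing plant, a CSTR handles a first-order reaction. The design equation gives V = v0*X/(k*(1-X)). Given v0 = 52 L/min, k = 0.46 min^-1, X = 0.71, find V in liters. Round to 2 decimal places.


V = v0 * X / (k * (1 - X))
V = 52 * 0.71 / (0.46 * (1 - 0.71))
V = 36.92 / (0.46 * 0.29)
V = 36.92 / 0.1334
V = 276.76 L


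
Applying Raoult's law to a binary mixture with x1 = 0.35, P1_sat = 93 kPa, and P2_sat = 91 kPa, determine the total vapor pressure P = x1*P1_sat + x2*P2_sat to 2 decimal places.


P = x1*P1_sat + x2*P2_sat
x2 = 1 - x1 = 1 - 0.35 = 0.65
P = 0.35*93 + 0.65*91
P = 32.55 + 59.15
P = 91.70 kPa


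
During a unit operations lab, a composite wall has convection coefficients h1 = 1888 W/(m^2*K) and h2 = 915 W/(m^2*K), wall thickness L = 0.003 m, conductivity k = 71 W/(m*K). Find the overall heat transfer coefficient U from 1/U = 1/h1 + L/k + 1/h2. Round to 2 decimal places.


1/U = 1/h1 + L/k + 1/h2
1/U = 1/1888 + 0.003/71 + 1/915
1/U = 0.000529661 + 4.22535e-05 + 0.0010928962
1/U = 0.0016648107
U = 600.67 W/(m^2*K)


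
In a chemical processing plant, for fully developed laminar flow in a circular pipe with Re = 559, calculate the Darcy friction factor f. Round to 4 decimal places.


f = 64 / Re
f = 64 / 559
f = 0.1145


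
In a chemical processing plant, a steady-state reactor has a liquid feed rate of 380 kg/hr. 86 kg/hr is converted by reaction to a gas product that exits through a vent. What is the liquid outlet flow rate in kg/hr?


Steady-state mass balance on the main outlet: F_out = F_in - F_removed
F_out = 380 - 86
F_out = 294 kg/hr


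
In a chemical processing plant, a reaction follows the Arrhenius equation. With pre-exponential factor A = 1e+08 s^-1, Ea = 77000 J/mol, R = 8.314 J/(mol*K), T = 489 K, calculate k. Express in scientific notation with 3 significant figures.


k = A * exp(-Ea/(R*T))
k = 1e+08 * exp(-77000 / (8.314 * 489))
k = 1e+08 * exp(-18.939645)
k = 5.95e-01


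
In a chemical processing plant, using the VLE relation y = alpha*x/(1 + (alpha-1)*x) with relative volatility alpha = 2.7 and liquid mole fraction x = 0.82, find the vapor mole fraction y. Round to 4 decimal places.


y = alpha*x / (1 + (alpha-1)*x)
y = 2.7*0.82 / (1 + (2.7-1)*0.82)
y = 2.214 / (1 + 1.394)
y = 2.214 / 2.394
y = 0.9248


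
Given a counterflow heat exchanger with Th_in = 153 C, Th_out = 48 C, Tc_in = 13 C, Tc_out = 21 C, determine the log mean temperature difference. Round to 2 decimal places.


dT1 = Th_in - Tc_out = 153 - 21 = 132
dT2 = Th_out - Tc_in = 48 - 13 = 35
LMTD = (dT1 - dT2) / ln(dT1/dT2)
LMTD = (132 - 35) / ln(132/35)
LMTD = 73.07 K


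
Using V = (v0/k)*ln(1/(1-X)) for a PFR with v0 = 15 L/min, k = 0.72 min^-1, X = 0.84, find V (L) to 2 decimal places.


V = (v0/k) * ln(1/(1-X))
V = (15/0.72) * ln(1/(1-0.84))
V = 20.833333 * ln(6.25)
V = 20.833333 * 1.832581
V = 38.18 L


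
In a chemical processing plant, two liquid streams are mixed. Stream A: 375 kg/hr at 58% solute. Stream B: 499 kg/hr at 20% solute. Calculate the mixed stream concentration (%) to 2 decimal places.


Mass balance on solute: F1*x1 + F2*x2 = F3*x3
F3 = F1 + F2 = 375 + 499 = 874 kg/hr
x3 = (F1*x1 + F2*x2)/F3
x3 = (375*0.58 + 499*0.2) / 874
x3 = 36.30%


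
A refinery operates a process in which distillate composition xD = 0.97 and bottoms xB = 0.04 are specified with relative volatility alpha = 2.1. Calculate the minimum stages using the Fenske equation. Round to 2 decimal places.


N_min = ln((xD*(1-xB))/(xB*(1-xD))) / ln(alpha)
Numerator inside ln: 0.9312 / 0.0012 = 776.0
ln(776.0) = 6.654153
ln(alpha) = ln(2.1) = 0.741937
N_min = 6.654153 / 0.741937 = 8.97


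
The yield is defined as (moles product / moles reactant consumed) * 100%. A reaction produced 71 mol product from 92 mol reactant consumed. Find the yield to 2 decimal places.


Yield = (moles product / moles consumed) * 100%
Yield = (71 / 92) * 100
Yield = 0.7717 * 100
Yield = 77.17%


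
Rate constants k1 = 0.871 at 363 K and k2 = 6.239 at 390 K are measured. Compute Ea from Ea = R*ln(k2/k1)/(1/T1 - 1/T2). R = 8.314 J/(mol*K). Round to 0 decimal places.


Ea = R * ln(k2/k1) / (1/T1 - 1/T2)
ln(k2/k1) = ln(6.239/0.871) = 1.9689332
1/T1 - 1/T2 = 1/363 - 1/390 = 0.000190718373
Ea = 8.314 * 1.9689332 / 0.000190718373
Ea = 85832 J/mol


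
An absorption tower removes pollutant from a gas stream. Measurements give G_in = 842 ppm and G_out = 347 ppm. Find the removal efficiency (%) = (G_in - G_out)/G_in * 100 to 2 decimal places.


Efficiency = (G_in - G_out) / G_in * 100%
Efficiency = (842 - 347) / 842 * 100
Efficiency = 495 / 842 * 100
Efficiency = 58.79%


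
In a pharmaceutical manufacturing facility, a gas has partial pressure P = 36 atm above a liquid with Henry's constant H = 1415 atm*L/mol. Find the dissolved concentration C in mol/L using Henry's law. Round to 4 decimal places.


C = P / H
C = 36 / 1415
C = 0.0254 mol/L


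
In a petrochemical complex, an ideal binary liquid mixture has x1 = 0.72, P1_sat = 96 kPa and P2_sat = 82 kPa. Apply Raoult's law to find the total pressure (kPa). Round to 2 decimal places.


P = x1*P1_sat + x2*P2_sat
x2 = 1 - x1 = 1 - 0.72 = 0.28
P = 0.72*96 + 0.28*82
P = 69.12 + 22.96
P = 92.08 kPa


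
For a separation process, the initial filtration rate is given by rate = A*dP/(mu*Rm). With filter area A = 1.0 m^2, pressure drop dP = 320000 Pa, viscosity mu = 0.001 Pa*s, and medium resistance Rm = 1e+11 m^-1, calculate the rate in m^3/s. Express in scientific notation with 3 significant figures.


rate = A * dP / (mu * Rm)
rate = 1.0 * 320000 / (0.001 * 1e+11)
rate = 320000.0 / 1.000e+08
rate = 3.20e-03 m^3/s


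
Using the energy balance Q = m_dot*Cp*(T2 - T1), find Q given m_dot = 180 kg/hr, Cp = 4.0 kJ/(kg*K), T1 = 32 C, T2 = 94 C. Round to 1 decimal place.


Q = m_dot * Cp * (T2 - T1)
Q = 180 * 4.0 * (94 - 32)
Q = 180 * 4.0 * 62
Q = 44640.0 kJ/hr


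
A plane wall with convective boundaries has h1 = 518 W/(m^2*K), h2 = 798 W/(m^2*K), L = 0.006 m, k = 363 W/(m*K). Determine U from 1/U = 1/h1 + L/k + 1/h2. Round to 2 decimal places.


1/U = 1/h1 + L/k + 1/h2
1/U = 1/518 + 0.006/363 + 1/798
1/U = 0.0019305019 + 1.65289e-05 + 0.0012531328
1/U = 0.0032001636
U = 312.48 W/(m^2*K)


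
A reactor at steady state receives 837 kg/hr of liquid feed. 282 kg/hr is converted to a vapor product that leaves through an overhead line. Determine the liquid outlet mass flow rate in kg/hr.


Steady-state mass balance on the main outlet: F_out = F_in - F_removed
F_out = 837 - 282
F_out = 555 kg/hr


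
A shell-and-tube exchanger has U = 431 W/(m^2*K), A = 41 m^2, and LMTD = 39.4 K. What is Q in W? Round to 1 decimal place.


Q = U * A * LMTD
Q = 431 * 41 * 39.4
Q = 696237.4 W


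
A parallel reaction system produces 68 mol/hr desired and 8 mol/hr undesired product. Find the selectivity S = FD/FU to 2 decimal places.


S = desired product rate / undesired product rate
S = 68 / 8
S = 8.50


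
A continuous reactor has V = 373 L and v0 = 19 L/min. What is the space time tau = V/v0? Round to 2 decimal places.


tau = V / v0
tau = 373 / 19
tau = 19.63 min


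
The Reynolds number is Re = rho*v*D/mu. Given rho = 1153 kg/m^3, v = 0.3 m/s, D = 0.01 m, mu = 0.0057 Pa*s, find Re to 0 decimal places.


Re = rho * v * D / mu
Re = 1153 * 0.3 * 0.01 / 0.0057
Re = 3.459 / 0.0057
Re = 607


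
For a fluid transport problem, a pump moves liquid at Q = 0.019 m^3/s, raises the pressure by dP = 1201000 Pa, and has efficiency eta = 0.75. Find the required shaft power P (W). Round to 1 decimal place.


P = Q * dP / eta
P = 0.019 * 1201000 / 0.75
P = 22819.0 / 0.75
P = 30425.3 W


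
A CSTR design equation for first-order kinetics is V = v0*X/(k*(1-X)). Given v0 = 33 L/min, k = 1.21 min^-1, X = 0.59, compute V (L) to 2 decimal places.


V = v0 * X / (k * (1 - X))
V = 33 * 0.59 / (1.21 * (1 - 0.59))
V = 19.47 / (1.21 * 0.41)
V = 19.47 / 0.4961
V = 39.25 L


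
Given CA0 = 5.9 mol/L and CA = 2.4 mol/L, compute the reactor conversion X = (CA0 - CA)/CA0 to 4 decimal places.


X = (CA0 - CA) / CA0
X = (5.9 - 2.4) / 5.9
X = 3.5 / 5.9
X = 0.5932


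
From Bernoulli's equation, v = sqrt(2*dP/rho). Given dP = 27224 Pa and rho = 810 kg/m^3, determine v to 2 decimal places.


v = sqrt(2*dP/rho)
v = sqrt(2*27224/810)
v = sqrt(67.219753)
v = 8.20 m/s


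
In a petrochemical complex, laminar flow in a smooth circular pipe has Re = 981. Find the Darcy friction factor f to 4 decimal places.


f = 64 / Re
f = 64 / 981
f = 0.0652


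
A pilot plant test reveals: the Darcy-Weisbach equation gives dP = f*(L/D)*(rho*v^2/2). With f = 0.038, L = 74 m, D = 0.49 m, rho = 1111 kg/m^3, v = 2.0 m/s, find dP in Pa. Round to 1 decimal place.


dP = f * (L/D) * (rho*v^2/2)
dP = 0.038 * (74/0.49) * (1111*2.0^2/2)
L/D = 151.02040816
rho*v^2/2 = 1111*4.0/2 = 2222.0
dP = 0.038 * 151.02040816 * 2222.0
dP = 12751.6 Pa


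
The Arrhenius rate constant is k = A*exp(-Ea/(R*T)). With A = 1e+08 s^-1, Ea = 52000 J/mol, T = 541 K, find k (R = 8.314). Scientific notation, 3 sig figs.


k = A * exp(-Ea/(R*T))
k = 1e+08 * exp(-52000 / (8.314 * 541))
k = 1e+08 * exp(-11.561017)
k = 9.53e+02


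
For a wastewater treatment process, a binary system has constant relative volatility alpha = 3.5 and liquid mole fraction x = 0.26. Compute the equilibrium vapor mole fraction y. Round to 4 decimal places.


y = alpha*x / (1 + (alpha-1)*x)
y = 3.5*0.26 / (1 + (3.5-1)*0.26)
y = 0.91 / (1 + 0.65)
y = 0.91 / 1.65
y = 0.5515


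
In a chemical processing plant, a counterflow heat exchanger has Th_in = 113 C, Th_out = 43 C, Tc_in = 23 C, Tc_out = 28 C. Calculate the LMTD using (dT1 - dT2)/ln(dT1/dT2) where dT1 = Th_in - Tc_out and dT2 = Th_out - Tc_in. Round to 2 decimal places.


dT1 = Th_in - Tc_out = 113 - 28 = 85
dT2 = Th_out - Tc_in = 43 - 23 = 20
LMTD = (dT1 - dT2) / ln(dT1/dT2)
LMTD = (85 - 20) / ln(85/20)
LMTD = 44.92 K


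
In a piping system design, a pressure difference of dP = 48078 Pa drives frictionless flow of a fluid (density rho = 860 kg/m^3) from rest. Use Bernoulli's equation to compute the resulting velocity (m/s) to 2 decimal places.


v = sqrt(2*dP/rho)
v = sqrt(2*48078/860)
v = sqrt(111.809302)
v = 10.57 m/s


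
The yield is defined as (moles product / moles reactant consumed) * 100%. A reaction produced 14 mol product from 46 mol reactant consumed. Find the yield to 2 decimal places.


Yield = (moles product / moles consumed) * 100%
Yield = (14 / 46) * 100
Yield = 0.3043 * 100
Yield = 30.43%


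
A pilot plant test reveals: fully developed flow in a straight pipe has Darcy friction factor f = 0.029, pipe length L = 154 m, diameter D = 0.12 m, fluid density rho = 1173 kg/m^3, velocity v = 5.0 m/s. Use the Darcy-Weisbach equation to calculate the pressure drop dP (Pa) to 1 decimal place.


dP = f * (L/D) * (rho*v^2/2)
dP = 0.029 * (154/0.12) * (1173*5.0^2/2)
L/D = 1283.33333333
rho*v^2/2 = 1173*25.0/2 = 14662.5
dP = 0.029 * 1283.33333333 * 14662.5
dP = 545689.4 Pa


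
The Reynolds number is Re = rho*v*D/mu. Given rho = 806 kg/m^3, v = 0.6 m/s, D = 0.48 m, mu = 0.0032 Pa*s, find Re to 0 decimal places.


Re = rho * v * D / mu
Re = 806 * 0.6 * 0.48 / 0.0032
Re = 232.128 / 0.0032
Re = 72540


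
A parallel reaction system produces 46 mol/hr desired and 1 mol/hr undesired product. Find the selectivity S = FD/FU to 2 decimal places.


S = desired product rate / undesired product rate
S = 46 / 1
S = 46.00


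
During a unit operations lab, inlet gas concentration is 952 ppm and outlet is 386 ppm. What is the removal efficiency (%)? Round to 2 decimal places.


Efficiency = (G_in - G_out) / G_in * 100%
Efficiency = (952 - 386) / 952 * 100
Efficiency = 566 / 952 * 100
Efficiency = 59.45%


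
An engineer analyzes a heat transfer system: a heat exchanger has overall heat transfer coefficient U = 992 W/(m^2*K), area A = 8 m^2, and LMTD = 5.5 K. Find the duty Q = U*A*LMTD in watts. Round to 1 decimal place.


Q = U * A * LMTD
Q = 992 * 8 * 5.5
Q = 43648.0 W


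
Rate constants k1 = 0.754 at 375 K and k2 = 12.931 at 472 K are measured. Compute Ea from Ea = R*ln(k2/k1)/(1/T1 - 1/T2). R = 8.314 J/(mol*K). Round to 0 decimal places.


Ea = R * ln(k2/k1) / (1/T1 - 1/T2)
ln(k2/k1) = ln(12.931/0.754) = 2.8419904
1/T1 - 1/T2 = 1/375 - 1/472 = 0.000548022599
Ea = 8.314 * 2.8419904 / 0.000548022599
Ea = 43116 J/mol


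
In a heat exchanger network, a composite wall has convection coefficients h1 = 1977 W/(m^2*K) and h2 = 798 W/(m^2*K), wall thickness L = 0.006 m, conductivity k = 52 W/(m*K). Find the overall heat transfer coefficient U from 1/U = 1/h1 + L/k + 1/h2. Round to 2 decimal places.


1/U = 1/h1 + L/k + 1/h2
1/U = 1/1977 + 0.006/52 + 1/798
1/U = 0.0005058169 + 0.0001153846 + 0.0012531328
1/U = 0.0018743343
U = 533.52 W/(m^2*K)


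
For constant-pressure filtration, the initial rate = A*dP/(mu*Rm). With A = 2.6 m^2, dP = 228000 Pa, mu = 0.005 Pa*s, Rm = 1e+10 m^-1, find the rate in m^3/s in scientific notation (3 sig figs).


rate = A * dP / (mu * Rm)
rate = 2.6 * 228000 / (0.005 * 1e+10)
rate = 592800.0 / 5.000e+07
rate = 1.19e-02 m^3/s


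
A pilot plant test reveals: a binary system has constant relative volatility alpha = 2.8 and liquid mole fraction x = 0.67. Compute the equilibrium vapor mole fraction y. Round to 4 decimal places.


y = alpha*x / (1 + (alpha-1)*x)
y = 2.8*0.67 / (1 + (2.8-1)*0.67)
y = 1.876 / (1 + 1.206)
y = 1.876 / 2.206
y = 0.8504


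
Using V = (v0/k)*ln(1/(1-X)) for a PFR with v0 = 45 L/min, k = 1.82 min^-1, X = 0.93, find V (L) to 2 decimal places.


V = (v0/k) * ln(1/(1-X))
V = (45/1.82) * ln(1/(1-0.93))
V = 24.725275 * ln(14.285714)
V = 24.725275 * 2.65926
V = 65.75 L


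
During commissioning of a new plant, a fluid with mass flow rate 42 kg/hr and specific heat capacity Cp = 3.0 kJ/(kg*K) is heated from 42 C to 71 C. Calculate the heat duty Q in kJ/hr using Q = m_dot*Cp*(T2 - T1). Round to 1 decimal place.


Q = m_dot * Cp * (T2 - T1)
Q = 42 * 3.0 * (71 - 42)
Q = 42 * 3.0 * 29
Q = 3654.0 kJ/hr


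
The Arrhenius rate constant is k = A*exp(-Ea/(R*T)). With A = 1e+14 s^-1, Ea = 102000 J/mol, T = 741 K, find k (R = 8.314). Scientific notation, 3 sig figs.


k = A * exp(-Ea/(R*T))
k = 1e+14 * exp(-102000 / (8.314 * 741))
k = 1e+14 * exp(-16.55663)
k = 6.45e+06


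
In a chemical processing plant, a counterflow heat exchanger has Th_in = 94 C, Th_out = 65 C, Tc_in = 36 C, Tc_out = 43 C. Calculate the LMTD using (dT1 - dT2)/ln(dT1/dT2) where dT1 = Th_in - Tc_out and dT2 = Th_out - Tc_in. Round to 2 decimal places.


dT1 = Th_in - Tc_out = 94 - 43 = 51
dT2 = Th_out - Tc_in = 65 - 36 = 29
LMTD = (dT1 - dT2) / ln(dT1/dT2)
LMTD = (51 - 29) / ln(51/29)
LMTD = 38.97 K
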